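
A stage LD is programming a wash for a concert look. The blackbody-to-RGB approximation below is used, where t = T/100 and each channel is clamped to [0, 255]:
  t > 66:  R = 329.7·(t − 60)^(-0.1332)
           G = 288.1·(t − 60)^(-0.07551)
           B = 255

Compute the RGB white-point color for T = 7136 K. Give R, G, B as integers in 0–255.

t = 7136/100 = 71.36; the t > 66 branch applies.
R = 329.7·(71.36 − 60)^(-0.1332) = 329.7·11.36^(-0.1332) = 329.7·0.72348 = 238.530.
G = 288.1·(71.36 − 60)^(-0.07551) = 288.1·11.36^(-0.07551) = 288.1·0.83235 = 239.801.
B = 255 by definition for t > 66.
Rounded: (239, 240, 255).

R=239, G=240, B=255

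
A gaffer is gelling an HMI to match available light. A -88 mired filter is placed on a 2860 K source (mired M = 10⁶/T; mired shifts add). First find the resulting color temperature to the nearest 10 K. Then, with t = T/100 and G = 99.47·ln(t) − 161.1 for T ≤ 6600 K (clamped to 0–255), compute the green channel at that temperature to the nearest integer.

M_in = 10⁶/2860 = 349.65; M_out = 349.65 + (-88) = 261.65.
T_out = 10⁶/261.65 = 3821.9 K → 3820 K; t = 38.2.
G = 99.47·ln 38.2 − 161.1 = 99.47·3.6428 − 161.1 = 201.253.
Rounded: 201.

201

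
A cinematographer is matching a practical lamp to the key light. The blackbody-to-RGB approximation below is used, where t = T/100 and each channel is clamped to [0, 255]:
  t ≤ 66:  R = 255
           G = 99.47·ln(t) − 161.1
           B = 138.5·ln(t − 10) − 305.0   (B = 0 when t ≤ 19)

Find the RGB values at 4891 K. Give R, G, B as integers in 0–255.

t = 4891/100 = 48.91; the t ≤ 66 branch applies.
R = 255 by definition for t ≤ 66.
G = 99.47·ln 48.91 − 161.1 = 99.47·3.8900 − 161.1 = 225.836.
B = 138.5·ln(48.91 − 10) − 305.0 = 138.5·ln 38.91 − 305.0 = 138.5·3.6613 − 305.0 = 202.083.
Rounded: (255, 226, 202).

R=255, G=226, B=202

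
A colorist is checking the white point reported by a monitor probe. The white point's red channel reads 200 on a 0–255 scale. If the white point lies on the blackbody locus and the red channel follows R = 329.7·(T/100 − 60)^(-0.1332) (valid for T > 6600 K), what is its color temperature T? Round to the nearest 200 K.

10200 K

(t − 60)^(-0.1332) = 200/329.7 = 0.60661.
t − 60 = 0.60661^(1/-0.1332) = 0.60661^(-7.508) = 42.638, so t = 102.638.
T = 100·t = 10264 K → 10200 K to the nearest 200 K.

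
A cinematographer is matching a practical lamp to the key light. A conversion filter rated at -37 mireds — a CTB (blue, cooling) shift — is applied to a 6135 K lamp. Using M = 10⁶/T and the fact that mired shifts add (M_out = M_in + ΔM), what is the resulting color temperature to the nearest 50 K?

7950 K

M_in = 10⁶/6135 = 163.00 mireds.
M_out = 163.00 + (-37) = 126.00 mireds.
T_out = 10⁶/126.00 = 7936.6 K → 7950 K.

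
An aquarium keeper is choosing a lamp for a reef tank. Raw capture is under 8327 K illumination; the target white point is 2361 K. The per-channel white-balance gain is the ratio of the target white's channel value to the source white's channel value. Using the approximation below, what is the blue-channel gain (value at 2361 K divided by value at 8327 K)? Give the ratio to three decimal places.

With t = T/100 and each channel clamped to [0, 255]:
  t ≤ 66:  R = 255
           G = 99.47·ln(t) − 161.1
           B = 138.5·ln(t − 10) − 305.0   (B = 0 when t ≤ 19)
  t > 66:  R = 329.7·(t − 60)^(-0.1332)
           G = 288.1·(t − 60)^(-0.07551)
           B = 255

At 8327 K (t = 83.27):
  B = 255 by definition for t > 66.
At 2361 K (t = 23.61):
  B = 138.5·ln(23.61 − 10) − 305.0 = 138.5·ln 13.61 − 305.0 = 138.5·2.6108 − 305.0 = 56.596.
Gain = 56.596 / 255.000 = 0.2219 → 0.222.

0.222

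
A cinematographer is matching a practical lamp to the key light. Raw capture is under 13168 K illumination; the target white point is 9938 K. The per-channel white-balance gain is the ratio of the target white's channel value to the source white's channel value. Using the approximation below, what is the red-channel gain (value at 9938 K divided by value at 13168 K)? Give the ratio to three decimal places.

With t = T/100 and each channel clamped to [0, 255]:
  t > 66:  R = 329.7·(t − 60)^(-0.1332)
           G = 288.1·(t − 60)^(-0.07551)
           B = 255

At 13168 K (t = 131.68):
  R = 329.7·(131.68 − 60)^(-0.1332) = 329.7·71.68^(-0.1332) = 329.7·0.56606 = 186.629.
At 9938 K (t = 99.38):
  R = 329.7·(99.38 − 60)^(-0.1332) = 329.7·39.38^(-0.1332) = 329.7·0.61307 = 202.129.
Gain = 202.129 / 186.629 = 1.0830 → 1.083.

1.083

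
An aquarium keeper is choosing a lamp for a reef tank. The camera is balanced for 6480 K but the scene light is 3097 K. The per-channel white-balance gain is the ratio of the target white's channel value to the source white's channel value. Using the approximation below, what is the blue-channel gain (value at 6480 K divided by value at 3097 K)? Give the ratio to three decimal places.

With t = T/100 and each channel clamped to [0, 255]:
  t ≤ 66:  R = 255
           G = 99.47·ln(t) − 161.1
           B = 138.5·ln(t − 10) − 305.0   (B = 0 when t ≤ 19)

2.142

At 3097 K (t = 30.97):
  B = 138.5·ln(30.97 − 10) − 305.0 = 138.5·ln 20.97 − 305.0 = 138.5·3.0431 − 305.0 = 116.468.
At 6480 K (t = 64.8):
  B = 138.5·ln(64.8 − 10) − 305.0 = 138.5·ln 54.8 − 305.0 = 138.5·4.0037 − 305.0 = 249.511.
Gain = 249.511 / 116.468 = 2.1423 → 2.142.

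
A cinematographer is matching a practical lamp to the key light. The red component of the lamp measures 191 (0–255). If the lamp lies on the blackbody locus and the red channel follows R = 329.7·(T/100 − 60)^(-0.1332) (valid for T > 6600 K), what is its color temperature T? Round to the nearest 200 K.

12000 K

(t − 60)^(-0.1332) = 191/329.7 = 0.57931.
t − 60 = 0.57931^(1/-0.1332) = 0.57931^(-7.508) = 60.245, so t = 120.245.
T = 100·t = 12025 K → 12000 K to the nearest 200 K.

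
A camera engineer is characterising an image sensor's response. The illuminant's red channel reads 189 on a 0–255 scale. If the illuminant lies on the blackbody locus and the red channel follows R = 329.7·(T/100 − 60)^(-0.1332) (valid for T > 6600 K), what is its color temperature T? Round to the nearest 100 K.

(t − 60)^(-0.1332) = 189/329.7 = 0.57325.
t − 60 = 0.57325^(1/-0.1332) = 0.57325^(-7.508) = 65.199, so t = 125.199.
T = 100·t = 12520 K → 12500 K to the nearest 100 K.

12500 K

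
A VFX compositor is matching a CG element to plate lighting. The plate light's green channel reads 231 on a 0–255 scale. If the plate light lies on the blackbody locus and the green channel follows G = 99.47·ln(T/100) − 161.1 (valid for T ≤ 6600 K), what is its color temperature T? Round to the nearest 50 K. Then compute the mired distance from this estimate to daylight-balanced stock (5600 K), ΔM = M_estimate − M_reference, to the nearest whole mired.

+16 mireds

ln t = (231 + 161.1) / 99.47 = 3.9419.
t = e^3.9419 = 51.516.
T = 100·t = 5152 K → 5150 K to the nearest 50 K.
M_estimate = 10⁶/5150 = 194.17; M_reference = 10⁶/5600 = 178.57.
ΔM = 194.17 − 178.57 = 15.60 → +16 mireds.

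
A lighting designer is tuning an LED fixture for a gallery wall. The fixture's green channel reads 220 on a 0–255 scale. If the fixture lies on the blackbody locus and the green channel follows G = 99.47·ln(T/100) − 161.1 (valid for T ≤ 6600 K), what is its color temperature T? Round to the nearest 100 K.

ln t = (220 + 161.1) / 99.47 = 3.8313.
t = e^3.8313 = 46.123.
T = 100·t = 4612 K → 4600 K to the nearest 100 K.

4600 K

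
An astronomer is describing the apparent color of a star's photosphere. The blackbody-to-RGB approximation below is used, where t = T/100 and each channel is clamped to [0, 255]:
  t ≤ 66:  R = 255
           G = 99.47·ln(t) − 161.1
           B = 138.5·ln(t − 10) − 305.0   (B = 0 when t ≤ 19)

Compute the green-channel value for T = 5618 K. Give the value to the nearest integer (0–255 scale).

240

t = 5618/100 = 56.18; the t ≤ 66 branch applies.
G = 99.47·ln 56.18 − 161.1 = 99.47·4.0286 − 161.1 = 239.621.
Rounded: 240.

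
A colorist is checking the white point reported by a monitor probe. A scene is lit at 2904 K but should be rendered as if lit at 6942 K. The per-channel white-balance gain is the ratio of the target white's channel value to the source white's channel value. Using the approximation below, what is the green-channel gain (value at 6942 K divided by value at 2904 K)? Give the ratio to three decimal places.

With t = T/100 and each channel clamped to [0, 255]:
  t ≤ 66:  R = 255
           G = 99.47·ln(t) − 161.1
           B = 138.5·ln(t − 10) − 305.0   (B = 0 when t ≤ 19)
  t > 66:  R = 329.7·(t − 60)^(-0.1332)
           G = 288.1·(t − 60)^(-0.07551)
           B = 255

1.398

At 2904 K (t = 29.04):
  G = 99.47·ln 29.04 − 161.1 = 99.47·3.3687 − 161.1 = 173.982.
At 6942 K (t = 69.42):
  G = 288.1·(69.42 − 60)^(-0.07551) = 288.1·9.42^(-0.07551) = 288.1·0.84421 = 243.216.
Gain = 243.216 / 173.982 = 1.3979 → 1.398.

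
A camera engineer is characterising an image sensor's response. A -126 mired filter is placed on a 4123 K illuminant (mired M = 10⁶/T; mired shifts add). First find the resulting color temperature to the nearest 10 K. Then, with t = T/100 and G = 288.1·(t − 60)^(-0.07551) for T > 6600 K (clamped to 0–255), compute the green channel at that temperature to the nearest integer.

M_in = 10⁶/4123 = 242.54; M_out = 242.54 + (-126) = 116.54.
T_out = 10⁶/116.54 = 8580.6 K → 8580 K; t = 85.8.
G = 288.1·(85.8 − 60)^(-0.07551) = 288.1·25.8^(-0.07551) = 288.1·0.78236 = 225.399.
Rounded: 225.

225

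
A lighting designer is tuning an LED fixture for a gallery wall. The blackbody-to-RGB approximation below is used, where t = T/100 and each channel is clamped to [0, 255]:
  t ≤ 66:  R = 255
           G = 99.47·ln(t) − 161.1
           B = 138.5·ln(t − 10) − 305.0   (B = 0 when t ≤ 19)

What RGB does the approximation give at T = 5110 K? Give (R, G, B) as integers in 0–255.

(255, 230, 210)

t = 5110/100 = 51.1; the t ≤ 66 branch applies.
R = 255 by definition for t ≤ 66.
G = 99.47·ln 51.1 − 161.1 = 99.47·3.9338 − 161.1 = 230.194.
B = 138.5·ln(51.1 − 10) − 305.0 = 138.5·ln 41.1 − 305.0 = 138.5·3.7160 − 305.0 = 209.667.
Rounded: (255, 230, 210).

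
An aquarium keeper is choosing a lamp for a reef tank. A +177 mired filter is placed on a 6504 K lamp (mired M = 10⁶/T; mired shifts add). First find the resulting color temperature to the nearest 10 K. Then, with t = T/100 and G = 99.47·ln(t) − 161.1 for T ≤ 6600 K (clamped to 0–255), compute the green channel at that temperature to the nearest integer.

M_in = 10⁶/6504 = 153.75; M_out = 153.75 + (+177) = 330.75.
T_out = 10⁶/330.75 = 3023.4 K → 3020 K; t = 30.2.
G = 99.47·ln 30.2 − 161.1 = 99.47·3.4078 − 161.1 = 177.878.
Rounded: 178.

178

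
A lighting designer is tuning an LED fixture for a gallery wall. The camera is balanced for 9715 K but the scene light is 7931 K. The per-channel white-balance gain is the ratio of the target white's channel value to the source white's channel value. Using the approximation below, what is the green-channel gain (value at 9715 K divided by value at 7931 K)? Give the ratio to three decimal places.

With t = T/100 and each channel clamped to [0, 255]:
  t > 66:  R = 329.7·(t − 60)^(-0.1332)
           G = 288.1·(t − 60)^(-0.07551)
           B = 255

0.952

At 7931 K (t = 79.31):
  G = 288.1·(79.31 − 60)^(-0.07551) = 288.1·19.31^(-0.07551) = 288.1·0.79967 = 230.385.
At 9715 K (t = 97.15):
  G = 288.1·(97.15 − 60)^(-0.07551) = 288.1·37.15^(-0.07551) = 288.1·0.76112 = 219.278.
Gain = 219.278 / 230.385 = 0.9518 → 0.952.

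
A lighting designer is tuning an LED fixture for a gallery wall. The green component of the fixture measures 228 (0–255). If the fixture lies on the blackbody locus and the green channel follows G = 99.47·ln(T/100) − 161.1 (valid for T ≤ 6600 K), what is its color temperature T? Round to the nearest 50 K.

ln t = (228 + 161.1) / 99.47 = 3.9117.
t = e^3.9117 = 49.985.
T = 100·t = 4999 K → 5000 K to the nearest 50 K.

5000 K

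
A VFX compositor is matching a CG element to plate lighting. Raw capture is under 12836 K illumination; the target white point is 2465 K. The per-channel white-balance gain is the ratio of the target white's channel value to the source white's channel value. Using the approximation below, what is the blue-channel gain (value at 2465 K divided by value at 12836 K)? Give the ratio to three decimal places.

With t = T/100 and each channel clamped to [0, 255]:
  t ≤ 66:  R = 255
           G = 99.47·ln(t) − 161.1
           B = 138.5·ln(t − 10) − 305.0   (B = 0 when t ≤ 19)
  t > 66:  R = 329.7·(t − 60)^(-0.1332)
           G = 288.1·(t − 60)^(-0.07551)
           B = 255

0.262

At 12836 K (t = 128.36):
  B = 255 by definition for t > 66.
At 2465 K (t = 24.65):
  B = 138.5·ln(24.65 − 10) − 305.0 = 138.5·ln 14.65 − 305.0 = 138.5·2.6844 − 305.0 = 66.795.
Gain = 66.795 / 255.000 = 0.2619 → 0.262.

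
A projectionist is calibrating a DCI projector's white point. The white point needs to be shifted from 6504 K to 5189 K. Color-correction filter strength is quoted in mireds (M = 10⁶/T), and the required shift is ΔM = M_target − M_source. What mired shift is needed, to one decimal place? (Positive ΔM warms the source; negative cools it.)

M_source = 10⁶/6504 = 153.752; M_target = 10⁶/5189 = 192.715.
ΔM = 192.715 − 153.752 = 38.964 → +39.0 mireds, a warming shift.

+39.0 mireds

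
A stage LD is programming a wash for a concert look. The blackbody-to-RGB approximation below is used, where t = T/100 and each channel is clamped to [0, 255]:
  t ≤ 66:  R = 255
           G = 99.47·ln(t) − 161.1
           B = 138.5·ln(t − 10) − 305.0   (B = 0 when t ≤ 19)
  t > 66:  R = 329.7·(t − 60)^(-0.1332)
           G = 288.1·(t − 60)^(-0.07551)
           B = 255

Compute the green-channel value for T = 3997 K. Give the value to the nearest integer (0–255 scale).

t = 3997/100 = 39.97; the t ≤ 66 branch applies.
G = 99.47·ln 39.97 − 161.1 = 99.47·3.6881 − 161.1 = 205.758.
Rounded: 206.

206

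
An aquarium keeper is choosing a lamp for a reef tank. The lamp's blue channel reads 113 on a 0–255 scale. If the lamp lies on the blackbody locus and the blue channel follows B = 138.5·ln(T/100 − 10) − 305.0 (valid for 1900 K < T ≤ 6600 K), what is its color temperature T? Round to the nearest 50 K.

ln(t − 10) = (113 + 305.0) / 138.5 = 3.0181.
t − 10 = e^3.0181 = 20.451, so t = 30.451.
T = 100·t = 3045 K → 3050 K to the nearest 50 K.

3050 K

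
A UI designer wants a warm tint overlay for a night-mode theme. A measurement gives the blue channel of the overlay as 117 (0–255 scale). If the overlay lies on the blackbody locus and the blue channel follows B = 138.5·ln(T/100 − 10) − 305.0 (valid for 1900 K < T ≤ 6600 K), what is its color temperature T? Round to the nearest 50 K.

ln(t − 10) = (117 + 305.0) / 138.5 = 3.0469.
t − 10 = e^3.0469 = 21.051, so t = 31.051.
T = 100·t = 3105 K → 3100 K to the nearest 50 K.

3100 K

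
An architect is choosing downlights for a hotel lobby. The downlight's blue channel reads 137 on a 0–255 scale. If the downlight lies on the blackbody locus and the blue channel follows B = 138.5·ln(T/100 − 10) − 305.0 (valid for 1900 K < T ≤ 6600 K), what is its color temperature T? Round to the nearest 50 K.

3450 K

ln(t − 10) = (137 + 305.0) / 138.5 = 3.1913.
t − 10 = e^3.1913 = 24.321, so t = 34.321.
T = 100·t = 3432 K → 3450 K to the nearest 50 K.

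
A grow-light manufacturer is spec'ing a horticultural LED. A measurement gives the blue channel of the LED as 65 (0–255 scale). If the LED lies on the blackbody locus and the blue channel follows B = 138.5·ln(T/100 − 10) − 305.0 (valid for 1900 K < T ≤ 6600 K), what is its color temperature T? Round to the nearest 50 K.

ln(t − 10) = (65 + 305.0) / 138.5 = 2.6715.
t − 10 = e^2.6715 = 14.461, so t = 24.461.
T = 100·t = 2446 K → 2450 K to the nearest 50 K.

2450 K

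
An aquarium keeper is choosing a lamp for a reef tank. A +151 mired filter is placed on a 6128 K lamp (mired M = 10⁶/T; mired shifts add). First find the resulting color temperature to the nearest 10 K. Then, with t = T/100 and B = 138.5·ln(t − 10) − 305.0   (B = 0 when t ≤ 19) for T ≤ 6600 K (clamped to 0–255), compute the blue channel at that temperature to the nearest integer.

122

M_in = 10⁶/6128 = 163.19; M_out = 163.19 + (+151) = 314.19.
T_out = 10⁶/314.19 = 3182.8 K → 3180 K; t = 31.8.
B = 138.5·ln(31.8 − 10) − 305.0 = 138.5·ln 21.8 − 305.0 = 138.5·3.0819 − 305.0 = 121.845.
Rounded: 122.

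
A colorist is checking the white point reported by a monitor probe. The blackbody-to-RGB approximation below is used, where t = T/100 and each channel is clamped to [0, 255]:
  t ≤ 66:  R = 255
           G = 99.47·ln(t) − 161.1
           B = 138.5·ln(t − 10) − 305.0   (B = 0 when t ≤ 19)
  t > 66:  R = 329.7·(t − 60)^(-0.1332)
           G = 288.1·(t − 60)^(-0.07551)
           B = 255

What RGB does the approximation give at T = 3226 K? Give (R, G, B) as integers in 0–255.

(255, 184, 125)

t = 3226/100 = 32.26; the t ≤ 66 branch applies.
R = 255 by definition for t ≤ 66.
G = 99.47·ln 32.26 − 161.1 = 99.47·3.4738 − 161.1 = 184.442.
B = 138.5·ln(32.26 − 10) − 305.0 = 138.5·ln 22.26 − 305.0 = 138.5·3.1028 − 305.0 = 124.737.
Rounded: (255, 184, 125).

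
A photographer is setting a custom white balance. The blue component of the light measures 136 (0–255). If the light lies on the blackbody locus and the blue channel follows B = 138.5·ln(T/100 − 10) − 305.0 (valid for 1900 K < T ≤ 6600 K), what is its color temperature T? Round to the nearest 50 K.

3400 K

ln(t − 10) = (136 + 305.0) / 138.5 = 3.1841.
t − 10 = e^3.1841 = 24.146, so t = 34.146.
T = 100·t = 3415 K → 3400 K to the nearest 50 K.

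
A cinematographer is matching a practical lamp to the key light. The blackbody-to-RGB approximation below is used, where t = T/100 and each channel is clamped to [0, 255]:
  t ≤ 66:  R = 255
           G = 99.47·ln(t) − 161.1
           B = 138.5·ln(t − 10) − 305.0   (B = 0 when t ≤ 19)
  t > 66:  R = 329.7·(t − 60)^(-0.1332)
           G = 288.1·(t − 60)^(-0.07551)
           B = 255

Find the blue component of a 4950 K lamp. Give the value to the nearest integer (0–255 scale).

204

t = 4950/100 = 49.5; the t ≤ 66 branch applies.
B = 138.5·ln(49.5 − 10) − 305.0 = 138.5·ln 39.5 − 305.0 = 138.5·3.6763 − 305.0 = 204.168.
Rounded: 204.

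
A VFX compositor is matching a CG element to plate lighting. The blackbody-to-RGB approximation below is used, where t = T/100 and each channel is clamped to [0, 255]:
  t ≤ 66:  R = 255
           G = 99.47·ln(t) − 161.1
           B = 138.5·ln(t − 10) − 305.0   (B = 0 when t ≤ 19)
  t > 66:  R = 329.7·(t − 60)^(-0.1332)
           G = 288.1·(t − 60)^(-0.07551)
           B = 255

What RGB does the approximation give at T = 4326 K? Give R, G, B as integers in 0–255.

R=255, G=214, B=180

t = 4326/100 = 43.26; the t ≤ 66 branch applies.
R = 255 by definition for t ≤ 66.
G = 99.47·ln 43.26 − 161.1 = 99.47·3.7672 − 161.1 = 213.626.
B = 138.5·ln(43.26 − 10) − 305.0 = 138.5·ln 33.26 − 305.0 = 138.5·3.5044 − 305.0 = 180.353.
Rounded: (255, 214, 180).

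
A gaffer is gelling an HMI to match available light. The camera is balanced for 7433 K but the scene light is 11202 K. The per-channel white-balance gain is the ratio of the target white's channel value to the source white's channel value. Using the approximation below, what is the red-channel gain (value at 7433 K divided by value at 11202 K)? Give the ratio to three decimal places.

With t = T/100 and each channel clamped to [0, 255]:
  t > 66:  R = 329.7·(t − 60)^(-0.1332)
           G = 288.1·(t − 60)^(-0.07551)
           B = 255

1.187

At 11202 K (t = 112.02):
  R = 329.7·(112.02 − 60)^(-0.1332) = 329.7·52.02^(-0.1332) = 329.7·0.59075 = 194.771.
At 7433 K (t = 74.33):
  R = 329.7·(74.33 − 60)^(-0.1332) = 329.7·14.33^(-0.1332) = 329.7·0.70144 = 231.263.
Gain = 231.263 / 194.771 = 1.1874 → 1.187.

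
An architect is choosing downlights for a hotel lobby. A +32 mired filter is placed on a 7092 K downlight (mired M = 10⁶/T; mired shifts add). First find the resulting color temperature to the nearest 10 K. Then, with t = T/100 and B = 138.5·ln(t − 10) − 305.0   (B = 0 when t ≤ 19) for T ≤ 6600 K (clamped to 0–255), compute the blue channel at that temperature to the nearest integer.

M_in = 10⁶/7092 = 141.00; M_out = 141.00 + (+32) = 173.00.
T_out = 10⁶/173.00 = 5780.2 K → 5780 K; t = 57.8.
B = 138.5·ln(57.8 − 10) − 305.0 = 138.5·ln 47.8 − 305.0 = 138.5·3.8670 − 305.0 = 230.583.
Rounded: 231.

231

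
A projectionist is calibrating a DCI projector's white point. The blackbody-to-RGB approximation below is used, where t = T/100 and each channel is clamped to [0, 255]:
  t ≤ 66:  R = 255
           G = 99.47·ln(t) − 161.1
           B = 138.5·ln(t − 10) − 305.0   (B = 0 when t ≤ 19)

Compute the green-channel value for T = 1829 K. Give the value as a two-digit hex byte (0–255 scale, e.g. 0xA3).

t = 1829/100 = 18.29; the t ≤ 66 branch applies.
G = 99.47·ln 18.29 − 161.1 = 99.47·2.9064 − 161.1 = 127.995.
Rounded: 128; in hex, 0x80.

0x80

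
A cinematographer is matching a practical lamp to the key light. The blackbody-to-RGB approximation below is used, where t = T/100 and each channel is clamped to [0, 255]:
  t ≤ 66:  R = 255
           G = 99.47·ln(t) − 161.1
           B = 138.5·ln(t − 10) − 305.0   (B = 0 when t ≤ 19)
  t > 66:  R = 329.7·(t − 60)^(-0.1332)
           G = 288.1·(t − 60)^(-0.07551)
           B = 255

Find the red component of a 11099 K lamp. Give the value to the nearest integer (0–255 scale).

t = 11099/100 = 110.99; the t > 66 branch applies.
R = 329.7·(110.99 − 60)^(-0.1332) = 329.7·50.99^(-0.1332) = 329.7·0.59233 = 195.291.
Rounded: 195.

195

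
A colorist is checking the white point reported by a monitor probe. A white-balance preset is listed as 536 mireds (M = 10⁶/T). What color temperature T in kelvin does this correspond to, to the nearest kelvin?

T = 10⁶ / 536 = 1865.67 K → 1866 K.

1866 K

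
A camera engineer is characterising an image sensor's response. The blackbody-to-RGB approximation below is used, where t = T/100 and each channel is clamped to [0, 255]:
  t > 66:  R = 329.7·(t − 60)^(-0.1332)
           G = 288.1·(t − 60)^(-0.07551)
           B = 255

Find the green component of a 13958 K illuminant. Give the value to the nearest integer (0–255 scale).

207

t = 13958/100 = 139.58; the t > 66 branch applies.
G = 288.1·(139.58 − 60)^(-0.07551) = 288.1·79.58^(-0.07551) = 288.1·0.71857 = 207.021.
Rounded: 207.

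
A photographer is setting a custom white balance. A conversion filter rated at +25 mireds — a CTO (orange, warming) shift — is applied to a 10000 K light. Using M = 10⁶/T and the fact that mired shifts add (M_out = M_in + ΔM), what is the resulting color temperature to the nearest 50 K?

M_in = 10⁶/10000 = 100.00 mireds.
M_out = 100.00 + (+25) = 125.00 mireds.
T_out = 10⁶/125.00 = 8000.0 K → 8000 K.

8000 K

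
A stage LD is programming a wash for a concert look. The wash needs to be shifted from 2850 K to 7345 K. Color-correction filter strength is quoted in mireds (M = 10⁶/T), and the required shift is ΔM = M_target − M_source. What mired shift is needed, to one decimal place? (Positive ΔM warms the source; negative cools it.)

-214.7 mireds

M_source = 10⁶/2850 = 350.877; M_target = 10⁶/7345 = 136.147.
ΔM = 136.147 − 350.877 = -214.730 → -214.7 mireds, a cooling shift.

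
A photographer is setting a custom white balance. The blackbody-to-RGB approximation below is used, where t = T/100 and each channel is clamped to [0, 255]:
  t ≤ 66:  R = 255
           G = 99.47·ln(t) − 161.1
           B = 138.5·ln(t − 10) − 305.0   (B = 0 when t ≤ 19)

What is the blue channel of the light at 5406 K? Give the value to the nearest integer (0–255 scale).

t = 5406/100 = 54.06; the t ≤ 66 branch applies.
B = 138.5·ln(54.06 − 10) − 305.0 = 138.5·ln 44.06 − 305.0 = 138.5·3.7856 − 305.0 = 219.299.
Rounded: 219.

219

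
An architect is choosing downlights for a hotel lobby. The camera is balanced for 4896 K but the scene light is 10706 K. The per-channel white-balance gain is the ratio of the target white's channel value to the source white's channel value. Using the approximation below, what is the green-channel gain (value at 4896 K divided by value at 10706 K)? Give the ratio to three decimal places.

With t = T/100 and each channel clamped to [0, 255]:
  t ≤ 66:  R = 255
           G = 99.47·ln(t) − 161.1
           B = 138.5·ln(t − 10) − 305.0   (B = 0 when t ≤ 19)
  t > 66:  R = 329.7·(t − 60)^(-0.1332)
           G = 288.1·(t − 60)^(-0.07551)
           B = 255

At 10706 K (t = 107.06):
  G = 288.1·(107.06 − 60)^(-0.07551) = 288.1·47.06^(-0.07551) = 288.1·0.74765 = 215.398.
At 4896 K (t = 48.96):
  G = 99.47·ln 48.96 − 161.1 = 99.47·3.8910 − 161.1 = 225.938.
Gain = 225.938 / 215.398 = 1.0489 → 1.049.

1.049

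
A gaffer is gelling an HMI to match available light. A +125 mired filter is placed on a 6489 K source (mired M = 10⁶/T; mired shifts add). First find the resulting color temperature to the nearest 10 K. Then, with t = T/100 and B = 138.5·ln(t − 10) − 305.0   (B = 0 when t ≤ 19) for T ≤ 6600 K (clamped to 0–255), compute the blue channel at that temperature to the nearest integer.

M_in = 10⁶/6489 = 154.11; M_out = 154.11 + (+125) = 279.11.
T_out = 10⁶/279.11 = 3582.9 K → 3580 K; t = 35.8.
B = 138.5·ln(35.8 − 10) − 305.0 = 138.5·ln 25.8 − 305.0 = 138.5·3.2504 − 305.0 = 145.177.
Rounded: 145.

145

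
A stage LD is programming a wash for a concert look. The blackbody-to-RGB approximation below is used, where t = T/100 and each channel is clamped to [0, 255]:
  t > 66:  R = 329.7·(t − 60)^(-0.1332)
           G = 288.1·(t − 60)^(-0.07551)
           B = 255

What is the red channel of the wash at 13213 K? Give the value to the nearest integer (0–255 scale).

t = 13213/100 = 132.13; the t > 66 branch applies.
R = 329.7·(132.13 − 60)^(-0.1332) = 329.7·72.13^(-0.1332) = 329.7·0.56559 = 186.474.
Rounded: 186.

186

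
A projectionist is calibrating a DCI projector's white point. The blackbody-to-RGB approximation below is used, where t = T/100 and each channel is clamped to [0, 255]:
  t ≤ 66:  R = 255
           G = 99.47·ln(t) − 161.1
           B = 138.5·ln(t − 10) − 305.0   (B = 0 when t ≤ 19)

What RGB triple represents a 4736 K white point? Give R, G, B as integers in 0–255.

t = 4736/100 = 47.36; the t ≤ 66 branch applies.
R = 255 by definition for t ≤ 66.
G = 99.47·ln 47.36 − 161.1 = 99.47·3.8578 − 161.1 = 222.633.
B = 138.5·ln(47.36 − 10) − 305.0 = 138.5·ln 37.36 − 305.0 = 138.5·3.6206 − 305.0 = 196.453.
Rounded: (255, 223, 196).

R=255, G=223, B=196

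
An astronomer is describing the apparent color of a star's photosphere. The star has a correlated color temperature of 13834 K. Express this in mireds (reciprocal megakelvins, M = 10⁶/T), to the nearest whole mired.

M = 10⁶ / 13834 = 72.286 → 72 mireds.

72 mireds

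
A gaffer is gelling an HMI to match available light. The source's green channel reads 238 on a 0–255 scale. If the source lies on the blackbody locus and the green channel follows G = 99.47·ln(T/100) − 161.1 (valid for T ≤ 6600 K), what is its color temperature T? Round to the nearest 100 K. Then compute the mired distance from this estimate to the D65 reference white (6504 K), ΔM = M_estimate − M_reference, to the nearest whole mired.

ln t = (238 + 161.1) / 99.47 = 4.0123.
t = e^4.0123 = 55.272.
T = 100·t = 5527 K → 5500 K to the nearest 100 K.
M_estimate = 10⁶/5500 = 181.82; M_reference = 10⁶/6504 = 153.75.
ΔM = 181.82 − 153.75 = 28.07 → +28 mireds.

+28 mireds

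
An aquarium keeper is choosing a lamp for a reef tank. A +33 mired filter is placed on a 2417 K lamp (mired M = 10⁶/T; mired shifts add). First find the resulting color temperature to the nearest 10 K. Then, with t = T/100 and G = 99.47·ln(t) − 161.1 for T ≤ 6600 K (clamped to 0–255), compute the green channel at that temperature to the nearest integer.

148

M_in = 10⁶/2417 = 413.74; M_out = 413.74 + (+33) = 446.74.
T_out = 10⁶/446.74 = 2238.5 K → 2240 K; t = 22.4.
G = 99.47·ln 22.4 − 161.1 = 99.47·3.1091 − 161.1 = 148.158.
Rounded: 148.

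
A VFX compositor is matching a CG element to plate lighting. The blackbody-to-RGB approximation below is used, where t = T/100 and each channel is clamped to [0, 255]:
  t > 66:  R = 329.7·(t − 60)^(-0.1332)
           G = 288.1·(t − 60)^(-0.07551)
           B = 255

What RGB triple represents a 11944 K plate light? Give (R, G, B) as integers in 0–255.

(191, 212, 255)

t = 11944/100 = 119.44; the t > 66 branch applies.
R = 329.7·(119.44 − 60)^(-0.1332) = 329.7·59.44^(-0.1332) = 329.7·0.58035 = 191.343.
G = 288.1·(119.44 − 60)^(-0.07551) = 288.1·59.44^(-0.07551) = 288.1·0.73458 = 211.633.
B = 255 by definition for t > 66.
Rounded: (191, 212, 255).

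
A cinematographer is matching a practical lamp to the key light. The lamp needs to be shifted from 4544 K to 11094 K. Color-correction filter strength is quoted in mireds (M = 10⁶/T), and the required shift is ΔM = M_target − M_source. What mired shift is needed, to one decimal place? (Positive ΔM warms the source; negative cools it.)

-129.9 mireds

M_source = 10⁶/4544 = 220.070; M_target = 10⁶/11094 = 90.139.
ΔM = 90.139 − 220.070 = -129.932 → -129.9 mireds, a cooling shift.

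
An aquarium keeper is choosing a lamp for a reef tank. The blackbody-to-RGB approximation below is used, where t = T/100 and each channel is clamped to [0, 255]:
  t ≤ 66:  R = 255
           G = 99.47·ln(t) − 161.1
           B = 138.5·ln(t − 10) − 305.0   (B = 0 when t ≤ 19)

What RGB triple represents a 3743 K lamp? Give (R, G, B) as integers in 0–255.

t = 3743/100 = 37.43; the t ≤ 66 branch applies.
R = 255 by definition for t ≤ 66.
G = 99.47·ln 37.43 − 161.1 = 99.47·3.6225 − 161.1 = 199.227.
B = 138.5·ln(37.43 − 10) − 305.0 = 138.5·ln 27.43 − 305.0 = 138.5·3.3116 − 305.0 = 153.662.
Rounded: (255, 199, 154).

(255, 199, 154)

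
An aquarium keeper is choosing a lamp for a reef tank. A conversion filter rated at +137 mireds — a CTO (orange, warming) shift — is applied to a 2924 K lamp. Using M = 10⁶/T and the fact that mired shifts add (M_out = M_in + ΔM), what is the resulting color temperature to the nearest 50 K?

2100 K

M_in = 10⁶/2924 = 342.00 mireds.
M_out = 342.00 + (+137) = 479.00 mireds.
T_out = 10⁶/479.00 = 2087.7 K → 2100 K.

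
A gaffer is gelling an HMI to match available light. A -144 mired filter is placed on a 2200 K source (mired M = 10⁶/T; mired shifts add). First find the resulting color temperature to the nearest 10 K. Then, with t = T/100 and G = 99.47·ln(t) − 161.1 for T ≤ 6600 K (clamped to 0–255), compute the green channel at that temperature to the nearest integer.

184

M_in = 10⁶/2200 = 454.55; M_out = 454.55 + (-144) = 310.55.
T_out = 10⁶/310.55 = 3220.1 K → 3220 K; t = 32.2.
G = 99.47·ln 32.2 − 161.1 = 99.47·3.4720 − 161.1 = 184.257.
Rounded: 184.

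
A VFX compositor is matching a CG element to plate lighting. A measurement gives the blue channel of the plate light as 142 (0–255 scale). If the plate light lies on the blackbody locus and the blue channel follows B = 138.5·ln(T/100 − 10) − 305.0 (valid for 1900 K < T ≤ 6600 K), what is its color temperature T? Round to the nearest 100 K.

ln(t − 10) = (142 + 305.0) / 138.5 = 3.2274.
t − 10 = e^3.2274 = 25.215, so t = 35.215.
T = 100·t = 3521 K → 3500 K to the nearest 100 K.

3500 K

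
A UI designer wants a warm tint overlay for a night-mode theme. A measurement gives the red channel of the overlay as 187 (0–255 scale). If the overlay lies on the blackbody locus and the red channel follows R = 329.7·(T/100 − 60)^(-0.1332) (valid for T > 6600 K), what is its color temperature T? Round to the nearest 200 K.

13000 K

(t − 60)^(-0.1332) = 187/329.7 = 0.56718.
t − 60 = 0.56718^(1/-0.1332) = 0.56718^(-7.508) = 70.620, so t = 130.620.
T = 100·t = 13062 K → 13000 K to the nearest 200 K.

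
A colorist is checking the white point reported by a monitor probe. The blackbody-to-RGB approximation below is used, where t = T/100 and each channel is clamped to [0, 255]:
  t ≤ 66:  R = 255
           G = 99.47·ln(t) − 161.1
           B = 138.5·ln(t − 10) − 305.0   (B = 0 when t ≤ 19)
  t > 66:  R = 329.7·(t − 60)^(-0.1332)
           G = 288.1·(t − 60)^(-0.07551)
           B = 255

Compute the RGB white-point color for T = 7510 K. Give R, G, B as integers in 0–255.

t = 7510/100 = 75.1; the t > 66 branch applies.
R = 329.7·(75.1 − 60)^(-0.1332) = 329.7·15.1^(-0.1332) = 329.7·0.69656 = 229.657.
G = 288.1·(75.1 − 60)^(-0.07551) = 288.1·15.1^(-0.07551) = 288.1·0.81466 = 234.703.
B = 255 by definition for t > 66.
Rounded: (230, 235, 255).

R=230, G=235, B=255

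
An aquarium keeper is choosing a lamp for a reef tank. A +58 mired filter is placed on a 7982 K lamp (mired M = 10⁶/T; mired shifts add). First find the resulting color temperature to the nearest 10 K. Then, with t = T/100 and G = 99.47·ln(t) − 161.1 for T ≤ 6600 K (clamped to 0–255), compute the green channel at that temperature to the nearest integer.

M_in = 10⁶/7982 = 125.28; M_out = 125.28 + (+58) = 183.28.
T_out = 10⁶/183.28 = 5456.1 K → 5460 K; t = 54.6.
G = 99.47·ln 54.6 − 161.1 = 99.47·4.0000 − 161.1 = 236.783.
Rounded: 237.

237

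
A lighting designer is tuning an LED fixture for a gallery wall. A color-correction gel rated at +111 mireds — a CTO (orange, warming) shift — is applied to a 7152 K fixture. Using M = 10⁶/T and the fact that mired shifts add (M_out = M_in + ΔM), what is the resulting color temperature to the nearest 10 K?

3990 K

M_in = 10⁶/7152 = 139.82 mireds.
M_out = 139.82 + (+111) = 250.82 mireds.
T_out = 10⁶/250.82 = 3986.9 K → 3990 K.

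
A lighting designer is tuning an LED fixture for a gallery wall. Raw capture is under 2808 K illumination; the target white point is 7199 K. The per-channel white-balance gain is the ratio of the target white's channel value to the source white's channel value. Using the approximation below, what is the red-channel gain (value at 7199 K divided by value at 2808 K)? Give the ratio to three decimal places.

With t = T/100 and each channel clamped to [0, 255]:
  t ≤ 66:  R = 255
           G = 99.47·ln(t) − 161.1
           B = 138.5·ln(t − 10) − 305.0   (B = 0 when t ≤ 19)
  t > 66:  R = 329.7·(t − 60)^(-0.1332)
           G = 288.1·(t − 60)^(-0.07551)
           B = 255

0.929

At 2808 K (t = 28.08):
  R = 255 by definition for t ≤ 66.
At 7199 K (t = 71.99):
  R = 329.7·(71.99 − 60)^(-0.1332) = 329.7·11.99^(-0.1332) = 329.7·0.71829 = 236.821.
Gain = 236.821 / 255.000 = 0.9287 → 0.929.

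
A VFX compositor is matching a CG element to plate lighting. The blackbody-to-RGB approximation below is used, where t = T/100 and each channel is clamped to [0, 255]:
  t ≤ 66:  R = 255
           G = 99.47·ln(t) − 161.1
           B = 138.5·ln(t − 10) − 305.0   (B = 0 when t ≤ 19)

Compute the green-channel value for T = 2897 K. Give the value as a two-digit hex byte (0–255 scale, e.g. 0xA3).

0xAE

t = 2897/100 = 28.97; the t ≤ 66 branch applies.
G = 99.47·ln 28.97 − 161.1 = 99.47·3.3663 − 161.1 = 173.742.
Rounded: 174; in hex, 0xAE.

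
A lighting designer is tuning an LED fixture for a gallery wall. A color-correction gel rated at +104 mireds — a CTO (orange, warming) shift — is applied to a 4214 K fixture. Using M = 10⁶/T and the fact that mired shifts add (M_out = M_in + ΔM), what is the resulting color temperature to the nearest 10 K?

M_in = 10⁶/4214 = 237.30 mireds.
M_out = 237.30 + (+104) = 341.30 mireds.
T_out = 10⁶/341.30 = 2929.9 K → 2930 K.

2930 K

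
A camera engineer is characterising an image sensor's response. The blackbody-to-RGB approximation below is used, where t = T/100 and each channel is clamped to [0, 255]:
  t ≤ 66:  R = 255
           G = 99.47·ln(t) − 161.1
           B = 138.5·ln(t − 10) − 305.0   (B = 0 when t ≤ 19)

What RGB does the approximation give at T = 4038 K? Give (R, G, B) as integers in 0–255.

t = 4038/100 = 40.38; the t ≤ 66 branch applies.
R = 255 by definition for t ≤ 66.
G = 99.47·ln 40.38 − 161.1 = 99.47·3.6983 − 161.1 = 206.773.
B = 138.5·ln(40.38 − 10) − 305.0 = 138.5·ln 30.38 − 305.0 = 138.5·3.4138 − 305.0 = 167.809.
Rounded: (255, 207, 168).

(255, 207, 168)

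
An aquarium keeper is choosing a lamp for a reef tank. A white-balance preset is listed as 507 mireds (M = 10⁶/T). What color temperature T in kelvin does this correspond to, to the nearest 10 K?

1970 K

T = 10⁶ / 507 = 1972.39 K → 1970 K.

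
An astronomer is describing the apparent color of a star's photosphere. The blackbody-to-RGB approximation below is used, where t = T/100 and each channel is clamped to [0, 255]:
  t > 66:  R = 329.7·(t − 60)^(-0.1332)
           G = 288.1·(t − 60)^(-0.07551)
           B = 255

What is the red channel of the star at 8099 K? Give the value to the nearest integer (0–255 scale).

t = 8099/100 = 80.99; the t > 66 branch applies.
R = 329.7·(80.99 − 60)^(-0.1332) = 329.7·20.99^(-0.1332) = 329.7·0.66667 = 219.800.
Rounded: 220.

220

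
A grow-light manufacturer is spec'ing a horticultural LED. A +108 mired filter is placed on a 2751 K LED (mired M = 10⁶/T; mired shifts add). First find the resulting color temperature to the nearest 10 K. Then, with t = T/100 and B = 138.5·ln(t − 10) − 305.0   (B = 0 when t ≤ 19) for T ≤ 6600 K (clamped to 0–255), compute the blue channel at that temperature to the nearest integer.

30

M_in = 10⁶/2751 = 363.50; M_out = 363.50 + (+108) = 471.50.
T_out = 10⁶/471.50 = 2120.9 K → 2120 K; t = 21.2.
B = 138.5·ln(21.2 − 10) − 305.0 = 138.5·ln 11.2 − 305.0 = 138.5·2.4159 − 305.0 = 29.604.
Rounded: 30.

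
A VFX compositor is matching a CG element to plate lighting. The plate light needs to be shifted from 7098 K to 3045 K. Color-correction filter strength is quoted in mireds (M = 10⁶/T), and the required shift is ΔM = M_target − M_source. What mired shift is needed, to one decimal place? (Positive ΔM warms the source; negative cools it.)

M_source = 10⁶/7098 = 140.885; M_target = 10⁶/3045 = 328.407.
ΔM = 328.407 − 140.885 = 187.522 → +187.5 mireds, a warming shift.

+187.5 mireds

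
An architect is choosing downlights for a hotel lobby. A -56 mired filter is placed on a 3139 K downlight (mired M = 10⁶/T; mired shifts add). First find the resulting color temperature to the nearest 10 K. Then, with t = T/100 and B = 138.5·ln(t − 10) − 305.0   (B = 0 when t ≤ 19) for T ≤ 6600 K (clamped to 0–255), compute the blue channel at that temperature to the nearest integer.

M_in = 10⁶/3139 = 318.57; M_out = 318.57 + (-56) = 262.57.
T_out = 10⁶/262.57 = 3808.5 K → 3810 K; t = 38.1.
B = 138.5·ln(38.1 − 10) − 305.0 = 138.5·ln 28.1 − 305.0 = 138.5·3.3358 − 305.0 = 157.004.
Rounded: 157.

157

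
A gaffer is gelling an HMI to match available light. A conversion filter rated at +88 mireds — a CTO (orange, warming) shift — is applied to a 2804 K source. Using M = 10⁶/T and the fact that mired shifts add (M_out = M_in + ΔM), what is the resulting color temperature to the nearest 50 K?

2250 K

M_in = 10⁶/2804 = 356.63 mireds.
M_out = 356.63 + (+88) = 444.63 mireds.
T_out = 10⁶/444.63 = 2249.0 K → 2250 K.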